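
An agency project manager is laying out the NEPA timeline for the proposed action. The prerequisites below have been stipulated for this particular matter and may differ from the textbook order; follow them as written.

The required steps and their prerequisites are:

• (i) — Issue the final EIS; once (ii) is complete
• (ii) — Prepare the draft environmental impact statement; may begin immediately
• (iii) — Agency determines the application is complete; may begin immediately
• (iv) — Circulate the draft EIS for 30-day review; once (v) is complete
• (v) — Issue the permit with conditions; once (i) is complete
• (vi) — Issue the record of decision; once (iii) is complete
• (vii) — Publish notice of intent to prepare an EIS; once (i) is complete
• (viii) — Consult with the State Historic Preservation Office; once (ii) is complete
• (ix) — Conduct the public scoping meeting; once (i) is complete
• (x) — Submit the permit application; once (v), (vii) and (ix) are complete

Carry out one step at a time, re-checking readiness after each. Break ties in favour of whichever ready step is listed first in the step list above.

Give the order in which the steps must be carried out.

(ii), (i), (iii), (v), (iv), (vi), (vii), (viii), (ix), (x)

Nothing is required for (ii) and (iii). (ii) is listed earlier → (ii) first.
Now (i), (iii) and (viii) have their prerequisites met. (i) is listed earlier, so (i) next.
(iii), (v), (vii), (viii) and (ix) are all available; (iii) is listed earlier → (iii).
(v), (vi), (vii), (viii) and (ix) are all available; (v) is listed earlier → (v).
Ready: (iv), (vi), (vii), (viii) and (ix). (iv) is listed earlier → (iv).
Ready: (vi), (vii), (viii) and (ix). (vi) is listed earlier → (vi).
(vii), (viii) and (ix) are all available; (vii) is listed earlier → (vii).
(viii) and (ix) are both available; (viii) is listed earlier → (viii).
(ix) needed (i), now all done → (ix).
(x) needed (v), (vii) and (ix), now all done → (x).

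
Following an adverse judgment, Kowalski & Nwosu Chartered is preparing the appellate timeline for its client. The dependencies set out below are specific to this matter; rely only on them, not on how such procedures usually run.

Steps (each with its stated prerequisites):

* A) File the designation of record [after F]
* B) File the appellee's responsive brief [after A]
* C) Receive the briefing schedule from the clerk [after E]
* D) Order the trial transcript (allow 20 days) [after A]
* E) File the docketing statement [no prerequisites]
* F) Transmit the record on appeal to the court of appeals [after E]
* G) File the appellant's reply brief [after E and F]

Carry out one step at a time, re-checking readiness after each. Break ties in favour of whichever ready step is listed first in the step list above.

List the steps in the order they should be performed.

E C F A B D G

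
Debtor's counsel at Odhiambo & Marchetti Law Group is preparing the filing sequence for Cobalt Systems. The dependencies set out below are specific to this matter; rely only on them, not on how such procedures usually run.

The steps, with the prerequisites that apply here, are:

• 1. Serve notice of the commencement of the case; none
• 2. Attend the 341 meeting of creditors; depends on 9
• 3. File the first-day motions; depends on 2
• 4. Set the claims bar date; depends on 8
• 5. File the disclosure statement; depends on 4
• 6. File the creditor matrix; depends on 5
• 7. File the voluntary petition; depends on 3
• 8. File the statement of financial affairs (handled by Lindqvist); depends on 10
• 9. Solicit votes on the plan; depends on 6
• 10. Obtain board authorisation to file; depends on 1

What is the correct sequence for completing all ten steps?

1, 10, 8, 4, 5, 6, 9, 2, 3, 7

1 is the only step with nothing outstanding, so it goes first.
10 needed 1, now all done → 10.
8 needed 10, now all done → 8.
4 needed 8, now all done → 4.
Next only 5 has its prerequisites met → 5.
6 needed 5, now all done → 6.
9 is the only step now ready → 9.
That leaves 2 as the only ready step → 2.
Next only 3 has its prerequisites met → 3.
Next only 7 has its prerequisites met → 7.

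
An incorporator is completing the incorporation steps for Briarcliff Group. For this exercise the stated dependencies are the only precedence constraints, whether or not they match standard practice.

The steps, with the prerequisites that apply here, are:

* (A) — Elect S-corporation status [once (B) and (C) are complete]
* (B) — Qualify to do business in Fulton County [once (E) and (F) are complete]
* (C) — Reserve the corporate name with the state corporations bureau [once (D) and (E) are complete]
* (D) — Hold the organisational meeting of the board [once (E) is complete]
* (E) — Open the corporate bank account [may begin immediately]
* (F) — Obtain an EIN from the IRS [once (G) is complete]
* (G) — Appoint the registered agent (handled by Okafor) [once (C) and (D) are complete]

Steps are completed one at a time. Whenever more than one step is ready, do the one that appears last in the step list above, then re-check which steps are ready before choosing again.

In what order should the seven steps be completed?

(E) has no prerequisites → (E) first.
(D) needed (E), now all done → (D).
(C) needed (E) and (D), now all done → (C).
Next only (G) has its prerequisites met → (G).
That leaves (F) as the only ready step → (F).
(B) needed (F) and (E), now all done → (B).
(A) needed (C) and (B), now all done → (A).

(E) → (D) → (C) → (G) → (F) → (B) → (A)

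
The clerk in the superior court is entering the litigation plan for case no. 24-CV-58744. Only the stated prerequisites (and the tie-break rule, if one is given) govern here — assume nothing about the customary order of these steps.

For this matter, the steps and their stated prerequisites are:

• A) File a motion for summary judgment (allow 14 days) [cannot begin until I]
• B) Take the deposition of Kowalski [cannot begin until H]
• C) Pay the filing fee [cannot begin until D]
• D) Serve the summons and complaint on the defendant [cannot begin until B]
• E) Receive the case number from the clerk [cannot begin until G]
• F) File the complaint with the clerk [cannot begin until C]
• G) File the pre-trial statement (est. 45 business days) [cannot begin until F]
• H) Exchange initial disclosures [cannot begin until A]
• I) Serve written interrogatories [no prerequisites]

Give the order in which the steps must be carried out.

I A H B D C F G E

I is the only step with nothing outstanding, so it goes first.
A needed I, now all done → A.
Next only H has its prerequisites met → H.
Next only B has its prerequisites met → B.
D needed B, now all done → D.
Next only C has its prerequisites met → C.
That leaves F as the only ready step → F.
Next only G has its prerequisites met → G.
E needed G, now all done → E.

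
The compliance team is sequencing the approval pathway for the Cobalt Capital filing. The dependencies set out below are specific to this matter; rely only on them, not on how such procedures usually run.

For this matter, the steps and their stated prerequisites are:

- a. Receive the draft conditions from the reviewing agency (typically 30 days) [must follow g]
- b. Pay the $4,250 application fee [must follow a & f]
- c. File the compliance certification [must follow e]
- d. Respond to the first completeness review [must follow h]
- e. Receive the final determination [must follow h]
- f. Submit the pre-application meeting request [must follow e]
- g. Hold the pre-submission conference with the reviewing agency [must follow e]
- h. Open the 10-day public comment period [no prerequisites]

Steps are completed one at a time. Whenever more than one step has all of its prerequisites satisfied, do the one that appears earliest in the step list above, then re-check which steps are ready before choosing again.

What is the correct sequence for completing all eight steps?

h is the only step with nothing outstanding, so it goes first.
Ready: d and e. d is listed earlier → d.
e needed h, now all done → e.
c, f and g are all available; c is listed earlier → c.
f and g are both available; f is listed earlier → f.
g needed e, now all done → g.
a is the only step now ready → a.
b needed a and f, now all done → b.

h, d, e, c, f, g, a, b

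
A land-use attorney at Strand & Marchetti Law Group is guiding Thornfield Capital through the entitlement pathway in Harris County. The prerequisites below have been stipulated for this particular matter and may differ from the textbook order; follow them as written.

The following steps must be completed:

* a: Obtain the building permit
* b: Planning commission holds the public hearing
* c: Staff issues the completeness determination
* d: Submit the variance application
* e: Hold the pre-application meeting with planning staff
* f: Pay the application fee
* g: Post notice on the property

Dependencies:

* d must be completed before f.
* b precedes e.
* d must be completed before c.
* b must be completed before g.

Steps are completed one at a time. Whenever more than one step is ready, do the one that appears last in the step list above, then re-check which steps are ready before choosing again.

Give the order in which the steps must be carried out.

d, b and a have no prerequisites; d is listed later, so d is first.
f and c now also ready, so the ready set is {f, c, b, a}; f is listed later → f.
c, b and a are all available; c is listed later → c.
Now b and a have their prerequisites met. b is listed later, so b next.
g and e now also ready, so the ready set is {g, e, a}; g is listed later → g.
e and a are both available; e is listed later → e.
That leaves a as the only ready step → a.

d, f, c, b, g, e, a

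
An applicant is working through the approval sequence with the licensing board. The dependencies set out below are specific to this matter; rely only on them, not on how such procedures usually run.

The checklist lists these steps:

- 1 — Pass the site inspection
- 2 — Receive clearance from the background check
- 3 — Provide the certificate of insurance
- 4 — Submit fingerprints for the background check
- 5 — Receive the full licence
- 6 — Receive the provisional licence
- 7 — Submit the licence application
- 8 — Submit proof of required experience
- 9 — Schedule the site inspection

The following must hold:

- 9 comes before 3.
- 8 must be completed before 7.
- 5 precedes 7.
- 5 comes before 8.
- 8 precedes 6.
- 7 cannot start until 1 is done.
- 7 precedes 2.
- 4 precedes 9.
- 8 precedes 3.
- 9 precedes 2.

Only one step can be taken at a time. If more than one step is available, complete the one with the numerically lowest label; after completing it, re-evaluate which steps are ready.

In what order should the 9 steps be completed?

1, 4, 5, 8, 6, 7, 9, 2, 3

Nothing is required for 1, 4 and 5. 1 has the earlier label → 1 first.
4 and 5 are both available; 4 has the earlier label → 4.
9 now also ready, so the ready set is {5, 9}; 5 has the earlier label → 5.
Ready: 8 and 9. 8 has the earlier label → 8.
6 and 7 now also ready, so the ready set is {6, 7, 9}; 6 has the earlier label → 6.
Ready: 7 and 9. 7 has the earlier label → 7.
9 needed 4, now all done → 9.
Ready: 2 and 3. 2 has the earlier label → 2.
3 is the only step now ready → 3.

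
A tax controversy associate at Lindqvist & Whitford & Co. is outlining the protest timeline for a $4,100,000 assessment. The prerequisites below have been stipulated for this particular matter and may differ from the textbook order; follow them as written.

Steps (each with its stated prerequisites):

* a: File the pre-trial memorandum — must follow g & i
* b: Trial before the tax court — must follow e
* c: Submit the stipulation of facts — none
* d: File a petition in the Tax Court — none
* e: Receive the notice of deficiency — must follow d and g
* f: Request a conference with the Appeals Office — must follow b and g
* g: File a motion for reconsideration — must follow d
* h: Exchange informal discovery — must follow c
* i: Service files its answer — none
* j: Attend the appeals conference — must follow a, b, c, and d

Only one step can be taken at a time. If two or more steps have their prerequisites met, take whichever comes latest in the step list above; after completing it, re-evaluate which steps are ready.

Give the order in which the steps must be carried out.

i, d, g, e, c, h, b, f, a, j

i, d and c have no prerequisites; i is listed later, so i is first.
Ready: d and c. d is listed later → d.
g now also ready, so the ready set is {g, c}; g is listed later → g.
e, c and a are all available; e is listed later → e.
c, b and a are all available; c is listed later → c.
h now also ready, so the ready set is {h, b, a}; h is listed later → h.
Now b and a have their prerequisites met. b is listed later, so b next.
Now f and a have their prerequisites met. f is listed later, so f next.
a is the only step now ready → a.
j needed d, c, b and a, now all done → j.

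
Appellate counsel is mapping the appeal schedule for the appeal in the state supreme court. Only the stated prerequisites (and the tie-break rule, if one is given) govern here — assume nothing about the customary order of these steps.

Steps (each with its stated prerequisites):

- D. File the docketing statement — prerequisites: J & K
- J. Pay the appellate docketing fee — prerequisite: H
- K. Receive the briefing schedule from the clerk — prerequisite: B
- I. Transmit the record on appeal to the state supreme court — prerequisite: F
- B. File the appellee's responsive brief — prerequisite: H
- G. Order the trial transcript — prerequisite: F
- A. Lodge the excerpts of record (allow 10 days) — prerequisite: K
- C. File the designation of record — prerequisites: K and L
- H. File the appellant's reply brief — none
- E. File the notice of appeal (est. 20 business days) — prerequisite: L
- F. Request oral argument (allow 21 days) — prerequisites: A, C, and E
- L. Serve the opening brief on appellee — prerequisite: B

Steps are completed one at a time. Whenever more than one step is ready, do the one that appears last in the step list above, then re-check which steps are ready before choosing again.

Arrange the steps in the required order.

H B L E K C A F G I J D

H has no prerequisites → H first.
Now B and J have their prerequisites met. B is listed later, so B next.
Now L, K and J have their prerequisites met. L is listed later, so L next.
E now also ready, so the ready set is {E, K, J}; E is listed later → E.
Now K and J have their prerequisites met. K is listed later, so K next.
Ready: C, A and J. C is listed later → C.
Now A and J have their prerequisites met. A is listed later, so A next.
F now also ready, so the ready set is {F, J}; F is listed later → F.
G, I and J are all available; G is listed later → G.
I and J are both available; I is listed later → I.
That leaves J as the only ready step → J.
D is the only step now ready → D.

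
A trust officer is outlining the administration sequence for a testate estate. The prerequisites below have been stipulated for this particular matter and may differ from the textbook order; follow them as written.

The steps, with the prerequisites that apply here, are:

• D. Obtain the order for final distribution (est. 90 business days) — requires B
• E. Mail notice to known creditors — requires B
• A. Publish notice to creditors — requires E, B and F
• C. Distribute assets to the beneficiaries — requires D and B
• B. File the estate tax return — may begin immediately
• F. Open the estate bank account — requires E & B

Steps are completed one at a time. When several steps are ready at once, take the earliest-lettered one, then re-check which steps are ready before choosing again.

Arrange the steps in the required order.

B has no prerequisites → B first.
Now D and E have their prerequisites met. D has the earlier label, so D next.
Now C and E have their prerequisites met. C has the earlier label, so C next.
E needed B, now all done → E.
F needed B and E, now all done → F.
A needed B, E and F, now all done → A.

B → D → C → E → F → A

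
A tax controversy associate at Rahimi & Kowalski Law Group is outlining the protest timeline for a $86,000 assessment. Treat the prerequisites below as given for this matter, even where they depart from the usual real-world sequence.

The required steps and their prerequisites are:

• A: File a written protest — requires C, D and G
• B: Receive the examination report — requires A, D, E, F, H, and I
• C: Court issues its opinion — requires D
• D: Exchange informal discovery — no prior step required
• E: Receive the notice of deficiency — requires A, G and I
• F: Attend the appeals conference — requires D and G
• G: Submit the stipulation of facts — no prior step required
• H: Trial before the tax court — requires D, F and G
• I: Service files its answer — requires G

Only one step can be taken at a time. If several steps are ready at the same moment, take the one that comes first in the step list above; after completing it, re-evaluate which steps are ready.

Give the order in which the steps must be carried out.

D, C, G, A, F, H, I, E, B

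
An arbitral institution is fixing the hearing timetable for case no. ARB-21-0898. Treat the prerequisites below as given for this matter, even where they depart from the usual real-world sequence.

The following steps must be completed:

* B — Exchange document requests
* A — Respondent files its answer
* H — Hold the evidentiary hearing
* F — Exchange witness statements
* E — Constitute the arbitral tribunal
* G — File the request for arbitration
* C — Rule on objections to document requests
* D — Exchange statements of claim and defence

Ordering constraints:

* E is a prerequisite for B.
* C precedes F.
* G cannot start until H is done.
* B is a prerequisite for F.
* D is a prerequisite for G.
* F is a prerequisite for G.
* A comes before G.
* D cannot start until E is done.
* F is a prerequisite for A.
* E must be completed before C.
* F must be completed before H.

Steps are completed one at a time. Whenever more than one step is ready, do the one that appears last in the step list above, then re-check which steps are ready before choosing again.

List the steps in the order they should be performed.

Only E has no prerequisites, so it is first.
D, C and B are all available; D is listed later → D.
C and B are both available; C is listed later → C.
B needed E, now all done → B.
F needed C and B, now all done → F.
Ready: H and A. H is listed later → H.
A needed F, now all done → A.
That leaves G as the only ready step → G.

E, D, C, B, F, H, A, G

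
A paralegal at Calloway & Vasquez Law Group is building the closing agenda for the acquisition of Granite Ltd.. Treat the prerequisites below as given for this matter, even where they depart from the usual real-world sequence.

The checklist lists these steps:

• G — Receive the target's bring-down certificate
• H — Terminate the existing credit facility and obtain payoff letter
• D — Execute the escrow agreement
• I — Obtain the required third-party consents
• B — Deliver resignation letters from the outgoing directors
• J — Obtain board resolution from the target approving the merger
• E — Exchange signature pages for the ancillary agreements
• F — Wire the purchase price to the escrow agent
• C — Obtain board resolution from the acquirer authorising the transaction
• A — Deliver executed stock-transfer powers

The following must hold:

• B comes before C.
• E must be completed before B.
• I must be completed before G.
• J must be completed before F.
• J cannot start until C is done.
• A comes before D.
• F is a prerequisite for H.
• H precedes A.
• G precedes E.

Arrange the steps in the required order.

I, G, E, B, C, J, F, H, A, D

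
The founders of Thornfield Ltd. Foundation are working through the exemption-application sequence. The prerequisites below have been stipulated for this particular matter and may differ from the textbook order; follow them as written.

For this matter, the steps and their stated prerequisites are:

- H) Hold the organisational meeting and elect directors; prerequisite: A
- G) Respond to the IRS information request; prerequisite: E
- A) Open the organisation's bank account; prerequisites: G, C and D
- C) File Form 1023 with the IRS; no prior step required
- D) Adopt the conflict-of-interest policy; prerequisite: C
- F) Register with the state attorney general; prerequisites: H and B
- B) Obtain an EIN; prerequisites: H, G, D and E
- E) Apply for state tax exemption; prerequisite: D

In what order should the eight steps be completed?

C, D, E, G, A, H, B, F

C has no prerequisites → C first.
D needed C, now all done → D.
E needed D, now all done → E.
Next only G has its prerequisites met → G.
Next only A has its prerequisites met → A.
That leaves H as the only ready step → H.
B needed H, G, D and E, now all done → B.
Next only F has its prerequisites met → F.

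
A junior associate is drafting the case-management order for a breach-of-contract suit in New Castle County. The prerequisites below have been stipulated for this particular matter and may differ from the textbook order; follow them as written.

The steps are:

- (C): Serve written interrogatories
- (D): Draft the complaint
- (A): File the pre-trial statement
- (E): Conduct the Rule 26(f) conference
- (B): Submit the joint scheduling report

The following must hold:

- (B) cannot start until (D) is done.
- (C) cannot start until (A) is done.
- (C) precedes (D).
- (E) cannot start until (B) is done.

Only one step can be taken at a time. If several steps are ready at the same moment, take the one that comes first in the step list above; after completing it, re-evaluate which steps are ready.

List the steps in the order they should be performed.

(A) → (C) → (D) → (B) → (E)

(A) has no prerequisites → (A) first.
(C) needed (A), now all done → (C).
(D) needed (C), now all done → (D).
(B) needed (D), now all done → (B).
(E) is the only step now ready → (E).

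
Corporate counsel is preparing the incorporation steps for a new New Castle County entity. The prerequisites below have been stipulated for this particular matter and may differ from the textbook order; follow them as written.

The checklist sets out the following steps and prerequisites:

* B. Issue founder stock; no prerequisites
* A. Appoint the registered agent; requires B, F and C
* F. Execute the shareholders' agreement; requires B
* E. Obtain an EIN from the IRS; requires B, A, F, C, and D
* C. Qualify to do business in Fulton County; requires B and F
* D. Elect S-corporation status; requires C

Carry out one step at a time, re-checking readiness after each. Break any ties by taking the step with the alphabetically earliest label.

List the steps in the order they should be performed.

B F C A D E

B has no prerequisites → B first.
That leaves F as the only ready step → F.
C needed B and F, now all done → C.
Now A and D have their prerequisites met. A has the earlier label, so A next.
D needed C, now all done → D.
Next only E has its prerequisites met → E.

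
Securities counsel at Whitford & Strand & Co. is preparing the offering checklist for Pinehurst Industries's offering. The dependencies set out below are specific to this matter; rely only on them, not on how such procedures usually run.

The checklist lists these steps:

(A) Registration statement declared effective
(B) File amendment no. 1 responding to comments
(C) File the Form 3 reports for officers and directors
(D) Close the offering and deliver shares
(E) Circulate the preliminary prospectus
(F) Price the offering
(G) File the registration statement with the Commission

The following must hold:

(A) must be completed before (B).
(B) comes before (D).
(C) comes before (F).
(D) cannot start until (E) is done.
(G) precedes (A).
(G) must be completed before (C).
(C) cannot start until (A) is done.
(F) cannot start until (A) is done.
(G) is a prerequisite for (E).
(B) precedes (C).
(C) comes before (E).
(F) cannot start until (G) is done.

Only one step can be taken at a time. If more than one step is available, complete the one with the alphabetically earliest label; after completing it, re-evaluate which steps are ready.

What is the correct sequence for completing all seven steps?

(G), (A), (B), (C), (E), (D), (F)

Only (G) has no prerequisites, so it is first.
That leaves (A) as the only ready step → (A).
(B) needed (A), now all done → (B).
(C) needed (A), (B) and (G), now all done → (C).
(E) and (F) are both available; (E) has the earlier label → (E).
(D) now also ready, so the ready set is {(D), (F)}; (D) has the earlier label → (D).
That leaves (F) as the only ready step → (F).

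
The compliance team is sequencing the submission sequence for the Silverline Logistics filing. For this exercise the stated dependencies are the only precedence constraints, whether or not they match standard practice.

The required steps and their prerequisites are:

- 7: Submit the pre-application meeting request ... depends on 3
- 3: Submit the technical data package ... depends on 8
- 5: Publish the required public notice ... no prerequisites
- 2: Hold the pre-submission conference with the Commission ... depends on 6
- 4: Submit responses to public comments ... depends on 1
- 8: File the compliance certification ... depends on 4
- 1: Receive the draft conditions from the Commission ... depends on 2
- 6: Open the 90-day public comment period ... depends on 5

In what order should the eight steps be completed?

Only 5 has no prerequisites, so it is first.
6 needed 5, now all done → 6.
2 needed 6, now all done → 2.
1 needed 2, now all done → 1.
4 needed 1, now all done → 4.
8 needed 4, now all done → 8.
That leaves 3 as the only ready step → 3.
7 is the only step now ready → 7.

5 → 6 → 2 → 1 → 4 → 8 → 3 → 7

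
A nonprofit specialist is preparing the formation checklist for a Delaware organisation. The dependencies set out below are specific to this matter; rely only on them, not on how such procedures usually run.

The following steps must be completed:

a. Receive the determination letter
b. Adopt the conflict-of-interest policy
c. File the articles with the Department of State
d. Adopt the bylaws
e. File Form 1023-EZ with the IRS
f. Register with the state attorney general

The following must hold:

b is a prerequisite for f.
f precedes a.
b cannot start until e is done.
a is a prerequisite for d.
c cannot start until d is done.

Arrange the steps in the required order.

e → b → f → a → d → c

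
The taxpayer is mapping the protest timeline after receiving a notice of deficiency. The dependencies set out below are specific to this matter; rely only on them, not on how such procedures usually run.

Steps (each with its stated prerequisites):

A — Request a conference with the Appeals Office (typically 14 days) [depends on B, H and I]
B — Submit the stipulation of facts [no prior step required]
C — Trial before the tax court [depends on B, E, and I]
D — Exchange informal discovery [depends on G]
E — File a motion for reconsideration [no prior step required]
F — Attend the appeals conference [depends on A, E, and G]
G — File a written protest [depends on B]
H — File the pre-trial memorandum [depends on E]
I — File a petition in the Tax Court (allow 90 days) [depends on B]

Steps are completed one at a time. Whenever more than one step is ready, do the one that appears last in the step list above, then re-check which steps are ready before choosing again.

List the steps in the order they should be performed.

E, H, B, I, G, D, C, A, F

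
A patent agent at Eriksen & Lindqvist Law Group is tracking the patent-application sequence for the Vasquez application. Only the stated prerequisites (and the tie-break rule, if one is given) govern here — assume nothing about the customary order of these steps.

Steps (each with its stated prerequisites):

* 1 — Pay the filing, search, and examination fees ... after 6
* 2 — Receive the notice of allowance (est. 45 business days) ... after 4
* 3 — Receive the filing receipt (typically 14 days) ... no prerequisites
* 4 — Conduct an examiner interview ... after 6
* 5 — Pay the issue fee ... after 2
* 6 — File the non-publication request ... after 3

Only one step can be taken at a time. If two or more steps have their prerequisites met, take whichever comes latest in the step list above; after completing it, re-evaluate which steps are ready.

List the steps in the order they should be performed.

3 6 4 2 5 1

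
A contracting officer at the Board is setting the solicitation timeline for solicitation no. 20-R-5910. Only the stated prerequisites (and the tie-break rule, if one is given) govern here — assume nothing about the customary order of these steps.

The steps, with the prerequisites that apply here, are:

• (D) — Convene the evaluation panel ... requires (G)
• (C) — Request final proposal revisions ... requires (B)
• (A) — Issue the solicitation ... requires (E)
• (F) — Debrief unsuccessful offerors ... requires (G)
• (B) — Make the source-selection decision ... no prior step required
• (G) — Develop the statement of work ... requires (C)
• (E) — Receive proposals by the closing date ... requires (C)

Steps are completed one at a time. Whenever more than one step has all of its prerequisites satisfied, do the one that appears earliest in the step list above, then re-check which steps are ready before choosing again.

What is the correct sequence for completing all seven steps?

(B) → (C) → (G) → (D) → (F) → (E) → (A)

Only (B) has no prerequisites, so it is first.
(C) is the only step now ready → (C).
(G) and (E) are both available; (G) is listed earlier → (G).
(D) and (F) now also ready, so the ready set is {(D), (F), (E)}; (D) is listed earlier → (D).
Ready: (F) and (E). (F) is listed earlier → (F).
(E) needed (C), now all done → (E).
(A) is the only step now ready → (A).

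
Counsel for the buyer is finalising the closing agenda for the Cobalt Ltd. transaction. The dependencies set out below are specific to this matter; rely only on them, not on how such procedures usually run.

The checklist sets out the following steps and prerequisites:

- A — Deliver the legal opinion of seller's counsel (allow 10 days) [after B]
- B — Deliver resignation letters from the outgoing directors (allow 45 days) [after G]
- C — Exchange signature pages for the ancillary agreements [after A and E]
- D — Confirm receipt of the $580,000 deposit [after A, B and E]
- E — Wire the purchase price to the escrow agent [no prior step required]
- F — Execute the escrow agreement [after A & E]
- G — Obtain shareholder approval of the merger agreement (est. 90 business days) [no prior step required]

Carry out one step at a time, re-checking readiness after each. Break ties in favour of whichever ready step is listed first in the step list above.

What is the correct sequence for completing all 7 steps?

E, G, B, A, C, D, F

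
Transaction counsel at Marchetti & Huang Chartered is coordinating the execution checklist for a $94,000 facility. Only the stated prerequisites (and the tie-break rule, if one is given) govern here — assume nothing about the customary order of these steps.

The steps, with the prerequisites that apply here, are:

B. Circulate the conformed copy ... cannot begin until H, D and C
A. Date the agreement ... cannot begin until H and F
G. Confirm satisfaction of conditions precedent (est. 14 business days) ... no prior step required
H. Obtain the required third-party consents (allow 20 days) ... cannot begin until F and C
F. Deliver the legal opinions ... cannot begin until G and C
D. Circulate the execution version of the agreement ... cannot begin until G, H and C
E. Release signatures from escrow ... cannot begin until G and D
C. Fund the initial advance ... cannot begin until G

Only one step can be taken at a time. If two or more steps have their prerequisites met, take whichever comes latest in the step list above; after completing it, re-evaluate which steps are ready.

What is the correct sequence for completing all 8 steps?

Only G has no prerequisites, so it is first.
C needed G, now all done → C.
F is the only step now ready → F.
H needed C and F, now all done → H.
Now D and A have their prerequisites met. D is listed later, so D next.
E and B now also ready, so the ready set is {E, A, B}; E is listed later → E.
Now A and B have their prerequisites met. A is listed later, so A next.
B needed C, D and H, now all done → B.

G → C → F → H → D → E → A → B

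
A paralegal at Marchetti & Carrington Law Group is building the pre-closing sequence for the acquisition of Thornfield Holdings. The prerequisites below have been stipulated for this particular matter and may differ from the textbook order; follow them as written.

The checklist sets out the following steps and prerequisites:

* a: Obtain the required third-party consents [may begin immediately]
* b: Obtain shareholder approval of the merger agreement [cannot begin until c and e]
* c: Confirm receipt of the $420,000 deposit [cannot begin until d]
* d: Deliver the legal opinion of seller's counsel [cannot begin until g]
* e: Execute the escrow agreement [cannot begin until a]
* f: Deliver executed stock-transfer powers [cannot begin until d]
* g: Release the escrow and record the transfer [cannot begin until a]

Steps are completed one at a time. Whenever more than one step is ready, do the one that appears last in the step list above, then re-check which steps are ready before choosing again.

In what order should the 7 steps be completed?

a, g, e, d, f, c, b

Only a has no prerequisites, so it is first.
Ready: g and e. g is listed later → g.
Now e and d have their prerequisites met. e is listed later, so e next.
d is the only step now ready → d.
f and c are both available; f is listed later → f.
That leaves c as the only ready step → c.
b needed e and c, now all done → b.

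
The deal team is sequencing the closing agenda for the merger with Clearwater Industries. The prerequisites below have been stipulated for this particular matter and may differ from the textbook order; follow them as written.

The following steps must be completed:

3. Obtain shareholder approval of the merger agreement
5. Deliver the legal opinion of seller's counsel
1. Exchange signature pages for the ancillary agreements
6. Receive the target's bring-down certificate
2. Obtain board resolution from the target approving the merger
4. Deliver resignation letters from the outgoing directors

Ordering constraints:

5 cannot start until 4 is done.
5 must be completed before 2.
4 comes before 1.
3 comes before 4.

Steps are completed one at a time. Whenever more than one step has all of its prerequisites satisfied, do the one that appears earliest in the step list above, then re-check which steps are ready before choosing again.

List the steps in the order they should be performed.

3, 6, 4, 5, 1, 2

Nothing is required for 3 and 6. 3 is listed earlier → 3 first.
4 now also ready, so the ready set is {6, 4}; 6 is listed earlier → 6.
4 is the only step now ready → 4.
Now 5 and 1 have their prerequisites met. 5 is listed earlier, so 5 next.
Now 1 and 2 have their prerequisites met. 1 is listed earlier, so 1 next.
That leaves 2 as the only ready step → 2.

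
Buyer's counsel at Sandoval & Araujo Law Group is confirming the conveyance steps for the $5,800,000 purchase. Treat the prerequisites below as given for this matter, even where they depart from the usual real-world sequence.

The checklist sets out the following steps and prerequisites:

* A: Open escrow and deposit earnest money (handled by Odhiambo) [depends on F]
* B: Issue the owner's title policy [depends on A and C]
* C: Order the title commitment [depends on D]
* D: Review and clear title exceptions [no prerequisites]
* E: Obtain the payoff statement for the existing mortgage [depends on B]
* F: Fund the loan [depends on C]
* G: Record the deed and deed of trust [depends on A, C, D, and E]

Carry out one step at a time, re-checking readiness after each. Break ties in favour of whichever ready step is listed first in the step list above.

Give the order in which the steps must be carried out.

Only D has no prerequisites, so it is first.
Next only C has its prerequisites met → C.
F needed C, now all done → F.
A needed F, now all done → A.
That leaves B as the only ready step → B.
E needed B, now all done → E.
G needed A, C, D and E, now all done → G.

D → C → F → A → B → E → G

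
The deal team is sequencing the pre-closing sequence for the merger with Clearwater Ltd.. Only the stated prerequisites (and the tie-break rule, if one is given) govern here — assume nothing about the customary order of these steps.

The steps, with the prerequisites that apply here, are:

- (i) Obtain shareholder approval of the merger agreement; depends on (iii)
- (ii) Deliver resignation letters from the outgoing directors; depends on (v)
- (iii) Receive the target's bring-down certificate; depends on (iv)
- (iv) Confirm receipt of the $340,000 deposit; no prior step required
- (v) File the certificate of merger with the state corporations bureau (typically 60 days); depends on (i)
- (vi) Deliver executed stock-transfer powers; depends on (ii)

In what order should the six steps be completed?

(iv) has no prerequisites → (iv) first.
(iii) needed (iv), now all done → (iii).
Next only (i) has its prerequisites met → (i).
(v) needed (i), now all done → (v).
(ii) is the only step now ready → (ii).
(vi) needed (ii), now all done → (vi).

(iv) (iii) (i) (v) (ii) (vi)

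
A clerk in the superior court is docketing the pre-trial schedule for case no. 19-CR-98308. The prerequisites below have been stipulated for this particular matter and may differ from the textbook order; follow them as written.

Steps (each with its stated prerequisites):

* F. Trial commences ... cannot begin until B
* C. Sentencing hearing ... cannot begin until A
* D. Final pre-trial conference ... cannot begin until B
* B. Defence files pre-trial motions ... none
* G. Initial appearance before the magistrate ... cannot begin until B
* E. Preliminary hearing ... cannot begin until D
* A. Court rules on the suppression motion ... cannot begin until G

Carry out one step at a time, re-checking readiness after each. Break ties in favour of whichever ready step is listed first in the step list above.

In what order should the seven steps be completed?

B, F, D, G, E, A, C

Only B has no prerequisites, so it is first.
F, D and G are all available; F is listed earlier → F.
Now D and G have their prerequisites met. D is listed earlier, so D next.
Now G and E have their prerequisites met. G is listed earlier, so G next.
A now also ready, so the ready set is {E, A}; E is listed earlier → E.
A is the only step now ready → A.
C is the only step now ready → C.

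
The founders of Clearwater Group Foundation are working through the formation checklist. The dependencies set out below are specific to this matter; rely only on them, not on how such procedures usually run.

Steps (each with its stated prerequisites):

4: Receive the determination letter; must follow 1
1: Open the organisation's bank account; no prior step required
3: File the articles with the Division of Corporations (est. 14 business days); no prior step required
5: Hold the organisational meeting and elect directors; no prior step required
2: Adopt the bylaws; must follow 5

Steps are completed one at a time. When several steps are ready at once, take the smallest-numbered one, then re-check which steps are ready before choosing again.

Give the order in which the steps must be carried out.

1 3 4 5 2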